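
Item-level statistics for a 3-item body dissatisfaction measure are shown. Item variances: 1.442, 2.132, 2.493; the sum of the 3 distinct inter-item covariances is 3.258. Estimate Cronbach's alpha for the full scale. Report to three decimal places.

sum of item variances = 1.442 + 2.132 + 2.493 = 6.067
Sum of distinct covariances = 3.258
σ²_total = sum of item variances + 2·Σcov = 6.067 + 2 × 3.258 = 12.583
α = (3/2)·(1 − 6.067/12.583) = 0.777

Cronbach's alpha = 0.777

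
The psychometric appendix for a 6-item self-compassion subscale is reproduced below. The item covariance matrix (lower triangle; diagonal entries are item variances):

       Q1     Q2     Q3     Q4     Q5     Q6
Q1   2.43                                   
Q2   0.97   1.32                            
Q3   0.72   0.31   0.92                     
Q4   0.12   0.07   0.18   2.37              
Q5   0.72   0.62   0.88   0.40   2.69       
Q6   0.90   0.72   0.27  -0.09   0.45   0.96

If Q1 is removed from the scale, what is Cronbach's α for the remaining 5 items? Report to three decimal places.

Remaining items: Q2, Q3, Q4, Q5, Q6 (k = 5).
Σσ²ᵢ = 1.32 + 0.92 + 2.37 + 2.69 + 0.96 = 8.26
σ²_T = 8.26 + 2 × 3.81 = 15.88
α (item deleted) = (5/4)·(1 − 8.26/15.88) = 0.600

Cronbach's α = 0.600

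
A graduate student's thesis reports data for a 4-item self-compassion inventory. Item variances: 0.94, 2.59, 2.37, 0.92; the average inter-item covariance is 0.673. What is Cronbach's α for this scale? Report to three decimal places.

Cronbach's α = 0.723

ΣVar(i) = 0.94 + 2.59 + 2.37 + 0.92 = 6.82
Sum of the 6 distinct covariances = 6 × 0.673 = 4.038
total variance = ΣVar(i) + 2·Σcov = 6.82 + 2 × 4.038 = 14.896
α = (4/3)·(1 − 6.82/14.896) = 0.723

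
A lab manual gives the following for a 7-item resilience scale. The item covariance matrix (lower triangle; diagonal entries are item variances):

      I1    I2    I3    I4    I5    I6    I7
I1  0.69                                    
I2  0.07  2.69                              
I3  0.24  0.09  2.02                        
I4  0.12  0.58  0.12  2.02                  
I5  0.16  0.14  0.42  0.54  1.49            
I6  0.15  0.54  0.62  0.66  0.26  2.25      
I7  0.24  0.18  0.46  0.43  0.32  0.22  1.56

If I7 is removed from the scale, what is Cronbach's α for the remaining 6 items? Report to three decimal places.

α = 0.549

Remaining items: I1, I2, I3, I4, I5, I6 (k = 6).
Σσᵢ² = 0.69 + 2.69 + 2.02 + 2.02 + 1.49 + 2.25 = 11.16
σ²_T = 11.16 + 2 × 4.71 = 20.58
α (item deleted) = (6/5)·(1 − 11.16/20.58) = 0.549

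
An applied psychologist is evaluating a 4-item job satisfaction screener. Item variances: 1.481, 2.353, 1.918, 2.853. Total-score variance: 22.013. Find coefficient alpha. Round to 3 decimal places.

Σσ²ᵢ = 1.481 + 2.353 + 1.918 + 2.853 = 8.605
α = (k/(k−1))·(1 − Σσ²ᵢ/Var(T)) = (4/3)·(1 − 8.605/22.013) = 0.812

coefficient alpha = 0.812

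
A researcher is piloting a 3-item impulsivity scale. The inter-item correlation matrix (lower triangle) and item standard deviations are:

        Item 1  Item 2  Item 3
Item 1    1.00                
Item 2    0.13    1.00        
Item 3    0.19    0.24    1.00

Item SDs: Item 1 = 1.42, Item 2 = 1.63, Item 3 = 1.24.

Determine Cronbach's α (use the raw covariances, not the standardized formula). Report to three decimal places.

α = 0.398

Σσ²ᵢ = 1.42² + 1.63² + 1.24² = 6.2109
Covariances σ_ij = r_ij · s_i · s_j:
  σ(Item 1,Item 2) = 0.13 × 1.42 × 1.63 = 0.3009
  σ(Item 1,Item 3) = 0.19 × 1.42 × 1.24 = 0.3346
  σ(Item 2,Item 3) = 0.24 × 1.63 × 1.24 = 0.4851
σ²_T = Σσ²ᵢ + 2·Σσ_ij = 6.2109 + 2 × 1.1206 = 8.4521
α = (3/2)·(1 − 6.2109/8.4521) = 0.398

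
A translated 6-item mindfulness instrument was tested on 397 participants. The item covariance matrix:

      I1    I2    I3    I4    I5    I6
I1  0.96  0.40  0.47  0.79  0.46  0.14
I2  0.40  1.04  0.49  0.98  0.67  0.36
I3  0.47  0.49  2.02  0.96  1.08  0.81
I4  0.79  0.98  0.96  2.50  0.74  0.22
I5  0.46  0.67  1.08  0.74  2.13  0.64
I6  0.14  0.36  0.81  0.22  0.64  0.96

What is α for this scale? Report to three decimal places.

α = 0.789

Σσ²ᵢ = 0.96 + 1.04 + 2.02 + 2.50 + 2.13 + 0.96 = 9.61
Sum of off-diagonal covariances = 9.21
σ²_T = 9.61 + 2 × 9.21 = 28.03
α = (k/(k−1))·(1 − Σσ²ᵢ/σ²_T) = (6/5)·(1 − 9.61/28.03) = 0.789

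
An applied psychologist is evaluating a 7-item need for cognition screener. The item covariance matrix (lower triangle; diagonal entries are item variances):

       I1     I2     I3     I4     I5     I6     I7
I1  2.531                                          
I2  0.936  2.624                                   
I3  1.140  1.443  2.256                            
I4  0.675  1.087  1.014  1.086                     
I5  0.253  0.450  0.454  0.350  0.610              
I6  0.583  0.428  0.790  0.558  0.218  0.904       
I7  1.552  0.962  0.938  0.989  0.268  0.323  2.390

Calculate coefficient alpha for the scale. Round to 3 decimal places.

α = 0.832

Σσᵢ² = 2.531 + 2.624 + 2.256 + 1.086 + 0.610 + 0.904 + 2.390 = 12.401
Sum of the distinct covariances = 15.411
Var(T) = 12.401 + 2 × 15.411 = 43.223
α = (k/(k−1))·(1 − Σσᵢ²/Var(T)) = (7/6)·(1 − 12.401/43.223) = 0.832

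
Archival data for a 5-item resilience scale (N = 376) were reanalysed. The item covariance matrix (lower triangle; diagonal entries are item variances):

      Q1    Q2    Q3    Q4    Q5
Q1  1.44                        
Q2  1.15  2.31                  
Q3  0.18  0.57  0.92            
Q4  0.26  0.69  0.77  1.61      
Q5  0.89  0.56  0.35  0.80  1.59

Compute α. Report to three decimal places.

α = 0.766

sum of item variances = 1.44 + 2.31 + 0.92 + 1.61 + 1.59 = 7.87
Sum of off-diagonal covariances = 6.22
Var(T) = 7.87 + 2 × 6.22 = 20.31
α = (k/(k−1))·(1 − sum of item variances/Var(T)) = (5/4)·(1 − 7.87/20.31) = 0.766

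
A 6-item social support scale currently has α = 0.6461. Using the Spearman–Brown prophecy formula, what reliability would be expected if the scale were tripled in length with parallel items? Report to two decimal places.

predicted reliability = 0.85

Length factor m = 3
α' = m·α / (1 + (m−1)·α)
   = 3 × 0.6461 / (1 + (3 − 1) × 0.6461)
   = 1.9383 / 2.2922 = 0.85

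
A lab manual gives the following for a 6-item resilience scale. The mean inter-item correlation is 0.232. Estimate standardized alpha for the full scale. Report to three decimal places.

α = 0.644

Standardized α = k·r̄ / (1 + (k−1)·r̄) = 6 × 0.232 / (1 + 5 × 0.232)
  = 1.3920 / 2.1600 = 0.644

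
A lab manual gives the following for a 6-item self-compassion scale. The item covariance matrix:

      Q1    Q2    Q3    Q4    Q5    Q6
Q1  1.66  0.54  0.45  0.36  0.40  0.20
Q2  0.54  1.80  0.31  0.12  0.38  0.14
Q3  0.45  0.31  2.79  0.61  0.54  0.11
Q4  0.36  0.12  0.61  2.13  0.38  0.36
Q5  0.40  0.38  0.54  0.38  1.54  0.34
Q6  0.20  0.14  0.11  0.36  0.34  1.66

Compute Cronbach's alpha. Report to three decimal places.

Cronbach's alpha = 0.570

Σσᵢ² = 1.66 + 1.80 + 2.79 + 2.13 + 1.54 + 1.66 = 11.58
Sum of the distinct covariances = 5.24
σ²_total = 11.58 + 2 × 5.24 = 22.06
α = (k/(k−1))·(1 − Σσᵢ²/σ²_total) = (6/5)·(1 − 11.58/22.06) = 0.570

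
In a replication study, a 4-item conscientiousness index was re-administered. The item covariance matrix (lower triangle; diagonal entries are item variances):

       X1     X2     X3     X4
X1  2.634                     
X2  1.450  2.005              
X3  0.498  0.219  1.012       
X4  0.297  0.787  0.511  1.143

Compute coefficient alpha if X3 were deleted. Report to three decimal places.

coefficient alpha = 0.701

Remaining items: X1, X2, X4 (k = 3).
sum of item variances = 2.634 + 2.005 + 1.143 = 5.782
σ²_T = 5.782 + 2 × 2.534 = 10.850
α (item deleted) = (3/2)·(1 − 5.782/10.850) = 0.701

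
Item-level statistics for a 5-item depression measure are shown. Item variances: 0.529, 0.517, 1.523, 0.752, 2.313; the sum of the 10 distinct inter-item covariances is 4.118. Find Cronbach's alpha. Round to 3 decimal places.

α = 0.742

ΣVar(i) = 0.529 + 0.517 + 1.523 + 0.752 + 2.313 = 5.634
Sum of distinct covariances = 4.118
σ²_total = ΣVar(i) + 2·Σcov = 5.634 + 2 × 4.118 = 13.870
α = (5/4)·(1 − 5.634/13.870) = 0.742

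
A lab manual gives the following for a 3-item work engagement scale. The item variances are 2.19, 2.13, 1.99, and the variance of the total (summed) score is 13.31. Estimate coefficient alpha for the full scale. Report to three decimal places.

sum of item variances = 2.19 + 2.13 + 1.99 = 6.31
α = (k/(k−1))·(1 − sum of item variances/σ²_T) = (3/2)·(1 − 6.31/13.31) = 0.789

coefficient alpha = 0.789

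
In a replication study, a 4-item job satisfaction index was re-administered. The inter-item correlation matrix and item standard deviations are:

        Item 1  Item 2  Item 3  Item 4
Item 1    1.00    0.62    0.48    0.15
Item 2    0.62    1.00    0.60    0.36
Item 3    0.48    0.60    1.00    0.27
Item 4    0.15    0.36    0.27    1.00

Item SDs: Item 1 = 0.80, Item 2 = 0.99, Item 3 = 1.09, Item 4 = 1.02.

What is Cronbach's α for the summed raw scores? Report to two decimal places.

Σσ²ᵢ = 0.80² + 0.99² + 1.09² + 1.02² = 3.8486
Covariances σ_ij = r_ij · s_i · s_j:
  σ(Item 1,Item 2) = 0.62 × 0.80 × 0.99 = 0.4910
  σ(Item 1,Item 3) = 0.48 × 0.80 × 1.09 = 0.4186
  σ(Item 1,Item 4) = 0.15 × 0.80 × 1.02 = 0.1224
  σ(Item 2,Item 3) = 0.60 × 0.99 × 1.09 = 0.6475
  σ(Item 2,Item 4) = 0.36 × 0.99 × 1.02 = 0.3635
  σ(Item 3,Item 4) = 0.27 × 1.09 × 1.02 = 0.3002
σ²_T = Σσ²ᵢ + 2·Σσ_ij = 3.8486 + 2 × 2.3432 = 8.5350
α = (4/3)·(1 − 3.8486/8.5350) = 0.73

α = 0.73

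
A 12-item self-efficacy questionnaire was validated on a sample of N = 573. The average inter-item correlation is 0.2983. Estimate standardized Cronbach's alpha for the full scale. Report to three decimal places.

Standardized α = k·r̄ / (1 + (k−1)·r̄) = 12 × 0.2983 / (1 + 11 × 0.2983)
  = 3.5796 / 4.2813 = 0.836

α = 0.836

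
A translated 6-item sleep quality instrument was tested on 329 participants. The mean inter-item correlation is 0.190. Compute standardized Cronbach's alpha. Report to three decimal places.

Standardized α = k·r̄ / (1 + (k−1)·r̄) = 6 × 0.190 / (1 + 5 × 0.190)
  = 1.1400 / 1.9500 = 0.585

α = 0.585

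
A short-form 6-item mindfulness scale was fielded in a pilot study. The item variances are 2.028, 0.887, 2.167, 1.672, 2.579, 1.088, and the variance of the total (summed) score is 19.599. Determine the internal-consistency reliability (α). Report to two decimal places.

sum of item variances = 2.028 + 0.887 + 2.167 + 1.672 + 2.579 + 1.088 = 10.421
α = (k/(k−1))·(1 − sum of item variances/Var(T)) = (6/5)·(1 − 10.421/19.599) = 0.56

α = 0.56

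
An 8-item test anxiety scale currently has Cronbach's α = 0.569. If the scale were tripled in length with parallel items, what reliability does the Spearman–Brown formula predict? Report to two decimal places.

predicted reliability = 0.80

Length factor m = 3
α' = m·α / (1 + (m−1)·α)
   = 3 × 0.569 / (1 + (3 − 1) × 0.569)
   = 1.7070 / 2.1380 = 0.80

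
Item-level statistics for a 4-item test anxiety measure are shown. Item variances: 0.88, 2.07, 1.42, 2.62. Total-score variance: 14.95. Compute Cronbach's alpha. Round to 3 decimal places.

Cronbach's alpha = 0.710

sum of item variances = 0.88 + 2.07 + 1.42 + 2.62 = 6.99
α = (k/(k−1))·(1 − sum of item variances/Var(T)) = (4/3)·(1 − 6.99/14.95) = 0.710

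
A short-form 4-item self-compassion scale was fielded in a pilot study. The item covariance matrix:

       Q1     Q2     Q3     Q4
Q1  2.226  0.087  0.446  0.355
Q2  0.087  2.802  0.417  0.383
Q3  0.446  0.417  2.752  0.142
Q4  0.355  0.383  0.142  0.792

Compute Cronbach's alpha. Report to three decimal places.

α = 0.399

Σσ²ᵢ = 2.226 + 2.802 + 2.752 + 0.792 = 8.572
Sum of the distinct covariances = 1.830
total variance = 8.572 + 2 × 1.830 = 12.232
α = (k/(k−1))·(1 − Σσ²ᵢ/total variance) = (4/3)·(1 − 8.572/12.232) = 0.399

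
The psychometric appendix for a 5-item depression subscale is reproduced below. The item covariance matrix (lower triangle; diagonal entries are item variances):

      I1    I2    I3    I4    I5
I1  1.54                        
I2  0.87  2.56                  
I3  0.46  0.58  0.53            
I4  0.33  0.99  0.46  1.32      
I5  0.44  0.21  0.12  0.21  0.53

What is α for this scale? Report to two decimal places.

α = 0.74

Σσ²ᵢ = 1.54 + 2.56 + 0.53 + 1.32 + 0.53 = 6.48
Sum of the distinct covariances = 4.67
total variance = 6.48 + 2 × 4.67 = 15.82
α = (k/(k−1))·(1 − Σσ²ᵢ/total variance) = (5/4)·(1 − 6.48/15.82) = 0.74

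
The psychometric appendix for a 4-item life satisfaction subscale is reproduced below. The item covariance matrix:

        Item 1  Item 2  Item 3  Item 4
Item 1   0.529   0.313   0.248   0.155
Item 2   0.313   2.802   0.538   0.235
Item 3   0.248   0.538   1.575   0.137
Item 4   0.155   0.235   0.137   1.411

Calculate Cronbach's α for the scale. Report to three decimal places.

Cronbach's α = 0.453

sum of item variances = 0.529 + 2.802 + 1.575 + 1.411 = 6.317
Σ_{i<j} σ_ij = 1.626
σ²_T = 6.317 + 2 × 1.626 = 9.569
α = (k/(k−1))·(1 − sum of item variances/σ²_T) = (4/3)·(1 − 6.317/9.569) = 0.453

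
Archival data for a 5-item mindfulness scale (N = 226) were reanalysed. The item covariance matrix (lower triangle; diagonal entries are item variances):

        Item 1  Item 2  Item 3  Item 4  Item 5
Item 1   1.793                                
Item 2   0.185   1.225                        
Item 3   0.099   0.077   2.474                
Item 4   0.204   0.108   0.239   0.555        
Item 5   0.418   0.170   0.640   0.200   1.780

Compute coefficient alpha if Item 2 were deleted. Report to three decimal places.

coefficient alpha = 0.470

Remaining items: Item 1, Item 3, Item 4, Item 5 (k = 4).
sum of item variances = 1.793 + 2.474 + 0.555 + 1.780 = 6.602
σ²_total = 6.602 + 2 × 1.800 = 10.202
α (item deleted) = (4/3)·(1 − 6.602/10.202) = 0.470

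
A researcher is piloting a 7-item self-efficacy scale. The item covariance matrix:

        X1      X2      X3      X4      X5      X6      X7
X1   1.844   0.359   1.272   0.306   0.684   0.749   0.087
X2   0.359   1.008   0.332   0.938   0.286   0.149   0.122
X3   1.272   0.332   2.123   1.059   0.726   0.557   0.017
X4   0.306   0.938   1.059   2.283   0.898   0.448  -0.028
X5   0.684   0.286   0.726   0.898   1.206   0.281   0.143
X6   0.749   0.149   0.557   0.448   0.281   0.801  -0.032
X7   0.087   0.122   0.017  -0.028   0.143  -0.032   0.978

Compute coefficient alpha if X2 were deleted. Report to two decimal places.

Remaining items: X1, X3, X4, X5, X6, X7 (k = 6).
Σσᵢ² = 1.844 + 2.123 + 2.283 + 1.206 + 0.801 + 0.978 = 9.235
σ²_total = 9.235 + 2 × 7.167 = 23.569
α (item deleted) = (6/5)·(1 − 9.235/23.569) = 0.73

coefficient alpha = 0.73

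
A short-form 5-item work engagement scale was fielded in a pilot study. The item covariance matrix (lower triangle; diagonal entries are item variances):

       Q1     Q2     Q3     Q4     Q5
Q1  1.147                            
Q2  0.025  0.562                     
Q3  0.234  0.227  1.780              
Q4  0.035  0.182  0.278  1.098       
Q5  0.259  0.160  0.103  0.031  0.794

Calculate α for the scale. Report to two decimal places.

ΣVar(i) = 1.147 + 0.562 + 1.780 + 1.098 + 0.794 = 5.381
Sum of the distinct covariances = 1.534
σ²_T = 5.381 + 2 × 1.534 = 8.449
α = (k/(k−1))·(1 − ΣVar(i)/σ²_T) = (5/4)·(1 − 5.381/8.449) = 0.45

α = 0.45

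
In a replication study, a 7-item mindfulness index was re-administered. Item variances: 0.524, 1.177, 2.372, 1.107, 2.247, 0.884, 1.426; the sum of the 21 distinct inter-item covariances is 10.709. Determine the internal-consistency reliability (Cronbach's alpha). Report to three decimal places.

ΣVar(i) = 0.524 + 1.177 + 2.372 + 1.107 + 2.247 + 0.884 + 1.426 = 9.737
Sum of distinct covariances = 10.709
σ²_T = ΣVar(i) + 2·Σcov = 9.737 + 2 × 10.709 = 31.155
α = (7/6)·(1 − 9.737/31.155) = 0.802

α = 0.802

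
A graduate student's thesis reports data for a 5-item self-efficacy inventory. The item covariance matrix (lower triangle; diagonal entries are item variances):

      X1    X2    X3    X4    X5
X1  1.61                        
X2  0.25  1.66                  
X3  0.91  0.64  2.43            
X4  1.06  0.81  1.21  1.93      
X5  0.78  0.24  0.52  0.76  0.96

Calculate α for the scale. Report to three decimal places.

ΣVar(i) = 1.61 + 1.66 + 2.43 + 1.93 + 0.96 = 8.59
Σ_{i<j} σ_ij = 7.18
Var(T) = 8.59 + 2 × 7.18 = 22.95
α = (k/(k−1))·(1 − ΣVar(i)/Var(T)) = (5/4)·(1 − 8.59/22.95) = 0.782

α = 0.782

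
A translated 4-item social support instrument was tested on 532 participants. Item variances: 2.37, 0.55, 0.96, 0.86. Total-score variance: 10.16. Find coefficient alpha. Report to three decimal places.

ΣVar(i) = 2.37 + 0.55 + 0.96 + 0.86 = 4.74
α = (k/(k−1))·(1 − ΣVar(i)/σ²_total) = (4/3)·(1 − 4.74/10.16) = 0.711

coefficient alpha = 0.711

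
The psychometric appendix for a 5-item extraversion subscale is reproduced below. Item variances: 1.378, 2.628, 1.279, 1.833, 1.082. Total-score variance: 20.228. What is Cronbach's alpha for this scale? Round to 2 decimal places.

sum of item variances = 1.378 + 2.628 + 1.279 + 1.833 + 1.082 = 8.200
α = (k/(k−1))·(1 − sum of item variances/σ²_total) = (5/4)·(1 − 8.200/20.228) = 0.74

α = 0.74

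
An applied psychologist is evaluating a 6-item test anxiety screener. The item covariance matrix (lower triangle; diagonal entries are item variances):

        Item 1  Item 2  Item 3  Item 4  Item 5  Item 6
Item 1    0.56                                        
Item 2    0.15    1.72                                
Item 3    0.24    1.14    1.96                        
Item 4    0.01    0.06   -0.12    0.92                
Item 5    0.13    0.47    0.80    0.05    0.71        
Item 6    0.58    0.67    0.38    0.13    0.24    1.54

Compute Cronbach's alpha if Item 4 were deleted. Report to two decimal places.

Remaining items: Item 1, Item 2, Item 3, Item 5, Item 6 (k = 5).
sum of item variances = 0.56 + 1.72 + 1.96 + 0.71 + 1.54 = 6.49
total variance = 6.49 + 2 × 4.80 = 16.09
α (item deleted) = (5/4)·(1 − 6.49/16.09) = 0.75

Cronbach's alpha = 0.75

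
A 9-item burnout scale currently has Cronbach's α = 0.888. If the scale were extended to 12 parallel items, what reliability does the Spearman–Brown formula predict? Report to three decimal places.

Length factor m = 12/9 = 1.3333
α' = m·α / (1 + (m−1)·α)
   = 12/9 × 0.888 / (1 + (12/9 − 1) × 0.888)
   = 1.1840 / 1.2960 = 0.914

predicted reliability = 0.914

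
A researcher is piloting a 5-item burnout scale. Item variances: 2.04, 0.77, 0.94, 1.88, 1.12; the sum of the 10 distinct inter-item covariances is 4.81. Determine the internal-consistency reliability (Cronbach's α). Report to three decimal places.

sum of item variances = 2.04 + 0.77 + 0.94 + 1.88 + 1.12 = 6.75
Sum of distinct covariances = 4.81
total variance = sum of item variances + 2·Σcov = 6.75 + 2 × 4.81 = 16.37
α = (5/4)·(1 − 6.75/16.37) = 0.735

Cronbach's α = 0.735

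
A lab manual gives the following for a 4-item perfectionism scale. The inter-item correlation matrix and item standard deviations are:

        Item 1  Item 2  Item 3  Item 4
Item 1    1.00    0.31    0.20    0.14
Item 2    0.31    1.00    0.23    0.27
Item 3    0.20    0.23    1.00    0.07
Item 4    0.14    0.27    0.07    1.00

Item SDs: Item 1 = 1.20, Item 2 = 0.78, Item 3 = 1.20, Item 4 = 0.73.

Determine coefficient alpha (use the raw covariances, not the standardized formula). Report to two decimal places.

Σσ²ᵢ = 1.20² + 0.78² + 1.20² + 0.73² = 4.0213
Covariances σ_ij = r_ij · s_i · s_j:
  σ(Item 1,Item 2) = 0.31 × 1.20 × 0.78 = 0.2902
  σ(Item 1,Item 3) = 0.20 × 1.20 × 1.20 = 0.2880
  σ(Item 1,Item 4) = 0.14 × 1.20 × 0.73 = 0.1226
  σ(Item 2,Item 3) = 0.23 × 0.78 × 1.20 = 0.2153
  σ(Item 2,Item 4) = 0.27 × 0.78 × 0.73 = 0.1537
  σ(Item 3,Item 4) = 0.07 × 1.20 × 0.73 = 0.0613
σ²_T = Σσ²ᵢ + 2·Σσ_ij = 4.0213 + 2 × 1.1311 = 6.2835
α = (4/3)·(1 − 4.0213/6.2835) = 0.48

coefficient alpha = 0.48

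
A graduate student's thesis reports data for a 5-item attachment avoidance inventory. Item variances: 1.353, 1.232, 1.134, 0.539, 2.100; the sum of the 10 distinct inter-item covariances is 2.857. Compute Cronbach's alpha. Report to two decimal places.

sum of item variances = 1.353 + 1.232 + 1.134 + 0.539 + 2.100 = 6.358
Sum of distinct covariances = 2.857
Var(T) = sum of item variances + 2·Σcov = 6.358 + 2 × 2.857 = 12.072
α = (5/4)·(1 − 6.358/12.072) = 0.59

α = 0.59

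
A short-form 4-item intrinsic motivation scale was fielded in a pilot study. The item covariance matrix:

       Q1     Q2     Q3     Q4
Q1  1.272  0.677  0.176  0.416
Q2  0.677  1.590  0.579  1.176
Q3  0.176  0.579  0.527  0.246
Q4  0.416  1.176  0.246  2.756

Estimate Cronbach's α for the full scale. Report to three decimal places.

α = 0.687

sum of item variances = 1.272 + 1.590 + 0.527 + 2.756 = 6.145
Sum of the distinct covariances = 3.270
Var(T) = 6.145 + 2 × 3.270 = 12.685
α = (k/(k−1))·(1 − sum of item variances/Var(T)) = (4/3)·(1 − 6.145/12.685) = 0.687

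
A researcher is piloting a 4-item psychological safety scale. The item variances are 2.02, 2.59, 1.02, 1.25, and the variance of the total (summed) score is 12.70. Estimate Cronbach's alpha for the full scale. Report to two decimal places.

ΣVar(i) = 2.02 + 2.59 + 1.02 + 1.25 = 6.88
α = (k/(k−1))·(1 − ΣVar(i)/σ²_total) = (4/3)·(1 − 6.88/12.70) = 0.61

Cronbach's alpha = 0.61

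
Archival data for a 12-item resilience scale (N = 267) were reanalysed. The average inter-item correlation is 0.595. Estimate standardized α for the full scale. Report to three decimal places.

Standardized α = k·r̄ / (1 + (k−1)·r̄) = 12 × 0.595 / (1 + 11 × 0.595)
  = 7.1400 / 7.5450 = 0.946

standardized α = 0.946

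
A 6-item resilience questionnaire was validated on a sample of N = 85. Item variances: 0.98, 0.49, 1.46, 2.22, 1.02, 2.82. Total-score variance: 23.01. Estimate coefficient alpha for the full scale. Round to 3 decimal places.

sum of item variances = 0.98 + 0.49 + 1.46 + 2.22 + 1.02 + 2.82 = 8.99
α = (k/(k−1))·(1 − sum of item variances/total variance) = (6/5)·(1 − 8.99/23.01) = 0.731

coefficient alpha = 0.731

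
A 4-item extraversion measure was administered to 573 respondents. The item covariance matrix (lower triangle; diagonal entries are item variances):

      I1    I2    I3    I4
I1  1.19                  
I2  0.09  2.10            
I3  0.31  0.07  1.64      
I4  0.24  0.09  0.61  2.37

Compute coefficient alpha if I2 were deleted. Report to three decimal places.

Remaining items: I1, I3, I4 (k = 3).
sum of item variances = 1.19 + 1.64 + 2.37 = 5.20
Var(T) = 5.20 + 2 × 1.16 = 7.52
α (item deleted) = (3/2)·(1 − 5.20/7.52) = 0.463

α = 0.463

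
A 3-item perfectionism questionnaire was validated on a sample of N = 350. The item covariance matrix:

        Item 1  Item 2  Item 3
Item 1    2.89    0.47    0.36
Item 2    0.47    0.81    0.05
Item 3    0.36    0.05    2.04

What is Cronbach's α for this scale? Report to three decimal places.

α = 0.352

Σσ²ᵢ = 2.89 + 0.81 + 2.04 = 5.74
Sum of off-diagonal covariances = 0.88
σ²_total = 5.74 + 2 × 0.88 = 7.50
α = (k/(k−1))·(1 − Σσ²ᵢ/σ²_total) = (3/2)·(1 − 5.74/7.50) = 0.352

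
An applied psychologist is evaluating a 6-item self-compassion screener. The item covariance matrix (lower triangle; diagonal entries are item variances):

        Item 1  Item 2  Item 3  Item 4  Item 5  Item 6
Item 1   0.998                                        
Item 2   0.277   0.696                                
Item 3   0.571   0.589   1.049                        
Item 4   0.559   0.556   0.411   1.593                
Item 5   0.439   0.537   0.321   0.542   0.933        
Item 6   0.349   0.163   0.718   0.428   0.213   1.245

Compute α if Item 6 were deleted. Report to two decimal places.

α = 0.81

Remaining items: Item 1, Item 2, Item 3, Item 4, Item 5 (k = 5).
Σσ²ᵢ = 0.998 + 0.696 + 1.049 + 1.593 + 0.933 = 5.269
σ²_T = 5.269 + 2 × 4.802 = 14.873
α (item deleted) = (5/4)·(1 − 5.269/14.873) = 0.81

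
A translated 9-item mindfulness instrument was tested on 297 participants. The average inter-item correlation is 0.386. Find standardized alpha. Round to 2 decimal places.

α = 0.85

Standardized α = k·r̄ / (1 + (k−1)·r̄) = 9 × 0.386 / (1 + 8 × 0.386)
  = 3.4740 / 4.0880 = 0.85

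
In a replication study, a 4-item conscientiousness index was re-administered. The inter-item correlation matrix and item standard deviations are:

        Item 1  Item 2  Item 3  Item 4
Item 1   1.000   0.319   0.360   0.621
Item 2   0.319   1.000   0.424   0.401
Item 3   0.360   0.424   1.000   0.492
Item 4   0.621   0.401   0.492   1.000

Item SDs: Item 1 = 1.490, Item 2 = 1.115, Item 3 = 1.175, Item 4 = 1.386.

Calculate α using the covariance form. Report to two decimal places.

Σσ²ᵢ = 1.490² + 1.115² + 1.175² + 1.386² = 6.7649
Covariances σ_ij = r_ij · s_i · s_j:
  σ(Item 1,Item 2) = 0.319 × 1.490 × 1.115 = 0.5300
  σ(Item 1,Item 3) = 0.360 × 1.490 × 1.175 = 0.6303
  σ(Item 1,Item 4) = 0.621 × 1.490 × 1.386 = 1.2825
  σ(Item 2,Item 3) = 0.424 × 1.115 × 1.175 = 0.5555
  σ(Item 2,Item 4) = 0.401 × 1.115 × 1.386 = 0.6197
  σ(Item 3,Item 4) = 0.492 × 1.175 × 1.386 = 0.8012
σ²_T = Σσ²ᵢ + 2·Σσ_ij = 6.7649 + 2 × 4.4192 = 15.6033
α = (4/3)·(1 − 6.7649/15.6033) = 0.76

α = 0.76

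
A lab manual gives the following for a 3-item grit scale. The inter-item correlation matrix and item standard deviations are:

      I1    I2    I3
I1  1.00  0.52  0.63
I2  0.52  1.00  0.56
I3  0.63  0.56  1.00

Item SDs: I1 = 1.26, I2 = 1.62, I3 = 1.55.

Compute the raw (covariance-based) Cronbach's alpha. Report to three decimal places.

Cronbach's alpha = 0.792

Σσ²ᵢ = 1.26² + 1.62² + 1.55² = 6.6145
Covariances σ_ij = r_ij · s_i · s_j:
  σ(I1,I2) = 0.52 × 1.26 × 1.62 = 1.0614
  σ(I1,I3) = 0.63 × 1.26 × 1.55 = 1.2304
  σ(I2,I3) = 0.56 × 1.62 × 1.55 = 1.4062
σ²_T = Σσ²ᵢ + 2·Σσ_ij = 6.6145 + 2 × 3.6980 = 14.0105
α = (3/2)·(1 − 6.6145/14.0105) = 0.792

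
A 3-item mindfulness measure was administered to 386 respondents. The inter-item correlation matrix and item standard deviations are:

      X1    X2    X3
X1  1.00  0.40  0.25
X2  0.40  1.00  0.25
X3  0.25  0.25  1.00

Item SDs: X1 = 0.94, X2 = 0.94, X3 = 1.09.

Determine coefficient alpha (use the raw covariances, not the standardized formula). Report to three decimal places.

α = 0.554

Σσ²ᵢ = 0.94² + 0.94² + 1.09² = 2.9553
Covariances σ_ij = r_ij · s_i · s_j:
  σ(X1,X2) = 0.40 × 0.94 × 0.94 = 0.3534
  σ(X1,X3) = 0.25 × 0.94 × 1.09 = 0.2561
  σ(X2,X3) = 0.25 × 0.94 × 1.09 = 0.2561
σ²_T = Σσ²ᵢ + 2·Σσ_ij = 2.9553 + 2 × 0.8656 = 4.6865
α = (3/2)·(1 − 2.9553/4.6865) = 0.554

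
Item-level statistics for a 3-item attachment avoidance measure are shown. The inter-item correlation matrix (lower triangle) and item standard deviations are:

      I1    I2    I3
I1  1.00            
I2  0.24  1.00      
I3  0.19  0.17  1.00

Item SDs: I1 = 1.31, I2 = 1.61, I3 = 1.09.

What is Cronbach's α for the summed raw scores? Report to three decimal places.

Σσ²ᵢ = 1.31² + 1.61² + 1.09² = 5.4963
Covariances σ_ij = r_ij · s_i · s_j:
  σ(I1,I2) = 0.24 × 1.31 × 1.61 = 0.5062
  σ(I1,I3) = 0.19 × 1.31 × 1.09 = 0.2713
  σ(I2,I3) = 0.17 × 1.61 × 1.09 = 0.2983
σ²_T = Σσ²ᵢ + 2·Σσ_ij = 5.4963 + 2 × 1.0758 = 7.6479
α = (3/2)·(1 − 5.4963/7.6479) = 0.422

α = 0.422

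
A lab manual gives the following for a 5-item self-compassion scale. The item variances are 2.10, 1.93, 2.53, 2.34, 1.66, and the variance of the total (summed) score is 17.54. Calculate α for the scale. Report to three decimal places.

ΣVar(i) = 2.10 + 1.93 + 2.53 + 2.34 + 1.66 = 10.56
α = (k/(k−1))·(1 − ΣVar(i)/Var(T)) = (5/4)·(1 − 10.56/17.54) = 0.497

α = 0.497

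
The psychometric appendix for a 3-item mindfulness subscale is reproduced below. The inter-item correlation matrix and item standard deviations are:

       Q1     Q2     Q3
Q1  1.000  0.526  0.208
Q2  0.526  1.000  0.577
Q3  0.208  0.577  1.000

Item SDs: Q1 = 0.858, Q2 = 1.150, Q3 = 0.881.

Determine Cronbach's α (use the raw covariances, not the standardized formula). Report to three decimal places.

Σσ²ᵢ = 0.858² + 1.150² + 0.881² = 2.8348
Covariances σ_ij = r_ij · s_i · s_j:
  σ(Q1,Q2) = 0.526 × 0.858 × 1.150 = 0.5190
  σ(Q1,Q3) = 0.208 × 0.858 × 0.881 = 0.1572
  σ(Q2,Q3) = 0.577 × 1.150 × 0.881 = 0.5846
σ²_T = Σσ²ᵢ + 2·Σσ_ij = 2.8348 + 2 × 1.2608 = 5.3564
α = (3/2)·(1 − 2.8348/5.3564) = 0.706

α = 0.706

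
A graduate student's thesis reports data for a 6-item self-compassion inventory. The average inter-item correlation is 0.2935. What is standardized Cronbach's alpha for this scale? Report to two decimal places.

standardized Cronbach's alpha = 0.71

Standardized α = k·r̄ / (1 + (k−1)·r̄) = 6 × 0.2935 / (1 + 5 × 0.2935)
  = 1.7610 / 2.4675 = 0.71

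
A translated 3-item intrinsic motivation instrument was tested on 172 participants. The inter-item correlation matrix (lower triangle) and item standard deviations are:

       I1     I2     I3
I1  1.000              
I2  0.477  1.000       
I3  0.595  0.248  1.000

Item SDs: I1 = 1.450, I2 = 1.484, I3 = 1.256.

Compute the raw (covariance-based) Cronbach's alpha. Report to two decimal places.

Σσ²ᵢ = 1.450² + 1.484² + 1.256² = 5.8823
Covariances σ_ij = r_ij · s_i · s_j:
  σ(I1,I2) = 0.477 × 1.450 × 1.484 = 1.0264
  σ(I1,I3) = 0.595 × 1.450 × 1.256 = 1.0836
  σ(I2,I3) = 0.248 × 1.484 × 1.256 = 0.4622
σ²_T = Σσ²ᵢ + 2·Σσ_ij = 5.8823 + 2 × 2.5722 = 11.0267
α = (3/2)·(1 − 5.8823/11.0267) = 0.70

Cronbach's alpha = 0.70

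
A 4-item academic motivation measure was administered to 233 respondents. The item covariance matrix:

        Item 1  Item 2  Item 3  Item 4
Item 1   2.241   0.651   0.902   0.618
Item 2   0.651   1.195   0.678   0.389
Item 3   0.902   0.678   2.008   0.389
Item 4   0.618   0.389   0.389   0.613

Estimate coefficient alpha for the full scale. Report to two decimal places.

sum of item variances = 2.241 + 1.195 + 2.008 + 0.613 = 6.057
Sum of the distinct covariances = 3.627
Var(T) = 6.057 + 2 × 3.627 = 13.311
α = (k/(k−1))·(1 − sum of item variances/Var(T)) = (4/3)·(1 − 6.057/13.311) = 0.73

α = 0.73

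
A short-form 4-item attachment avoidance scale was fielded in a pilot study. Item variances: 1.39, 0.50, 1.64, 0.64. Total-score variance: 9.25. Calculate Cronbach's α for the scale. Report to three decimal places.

Σσᵢ² = 1.39 + 0.50 + 1.64 + 0.64 = 4.17
α = (k/(k−1))·(1 − Σσᵢ²/σ²_total) = (4/3)·(1 − 4.17/9.25) = 0.732

α = 0.732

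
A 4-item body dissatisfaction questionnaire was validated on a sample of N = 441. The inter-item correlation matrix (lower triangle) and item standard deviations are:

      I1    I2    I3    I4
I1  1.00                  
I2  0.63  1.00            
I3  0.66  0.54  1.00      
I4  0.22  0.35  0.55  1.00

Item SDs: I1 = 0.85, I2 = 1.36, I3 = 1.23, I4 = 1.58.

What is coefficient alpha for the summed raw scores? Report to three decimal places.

Σσ²ᵢ = 0.85² + 1.36² + 1.23² + 1.58² = 6.5814
Covariances σ_ij = r_ij · s_i · s_j:
  σ(I1,I2) = 0.63 × 0.85 × 1.36 = 0.7283
  σ(I1,I3) = 0.66 × 0.85 × 1.23 = 0.6900
  σ(I1,I4) = 0.22 × 0.85 × 1.58 = 0.2955
  σ(I2,I3) = 0.54 × 1.36 × 1.23 = 0.9033
  σ(I2,I4) = 0.35 × 1.36 × 1.58 = 0.7521
  σ(I3,I4) = 0.55 × 1.23 × 1.58 = 1.0689
σ²_T = Σσ²ᵢ + 2·Σσ_ij = 6.5814 + 2 × 4.4381 = 15.4576
α = (4/3)·(1 − 6.5814/15.4576) = 0.766

coefficient alpha = 0.766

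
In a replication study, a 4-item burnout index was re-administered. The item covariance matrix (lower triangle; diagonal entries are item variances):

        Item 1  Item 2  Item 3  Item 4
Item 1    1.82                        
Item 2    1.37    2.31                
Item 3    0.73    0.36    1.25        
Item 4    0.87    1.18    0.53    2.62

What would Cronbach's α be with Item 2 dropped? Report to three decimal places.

Cronbach's α = 0.642

Remaining items: Item 1, Item 3, Item 4 (k = 3).
sum of item variances = 1.82 + 1.25 + 2.62 = 5.69
σ²_T = 5.69 + 2 × 2.13 = 9.95
α (item deleted) = (3/2)·(1 − 5.69/9.95) = 0.642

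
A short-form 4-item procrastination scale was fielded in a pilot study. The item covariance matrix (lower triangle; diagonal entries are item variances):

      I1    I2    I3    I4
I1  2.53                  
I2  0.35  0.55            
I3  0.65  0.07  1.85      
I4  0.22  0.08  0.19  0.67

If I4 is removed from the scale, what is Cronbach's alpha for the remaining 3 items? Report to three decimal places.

Remaining items: I1, I2, I3 (k = 3).
sum of item variances = 2.53 + 0.55 + 1.85 = 4.93
total variance = 4.93 + 2 × 1.07 = 7.07
α (item deleted) = (3/2)·(1 − 4.93/7.07) = 0.454

α = 0.454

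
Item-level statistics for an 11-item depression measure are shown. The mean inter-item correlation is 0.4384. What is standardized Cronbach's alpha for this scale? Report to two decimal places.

Standardized α = k·r̄ / (1 + (k−1)·r̄) = 11 × 0.4384 / (1 + 10 × 0.4384)
  = 4.8224 / 5.3840 = 0.90

standardized Cronbach's alpha = 0.90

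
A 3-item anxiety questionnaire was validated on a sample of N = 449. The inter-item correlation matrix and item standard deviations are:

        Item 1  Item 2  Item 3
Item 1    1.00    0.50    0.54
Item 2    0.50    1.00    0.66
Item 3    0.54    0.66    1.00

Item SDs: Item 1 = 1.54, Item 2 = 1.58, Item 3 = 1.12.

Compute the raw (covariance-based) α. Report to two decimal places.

α = 0.78

Σσ²ᵢ = 1.54² + 1.58² + 1.12² = 6.1224
Covariances σ_ij = r_ij · s_i · s_j:
  σ(Item 1,Item 2) = 0.50 × 1.54 × 1.58 = 1.2166
  σ(Item 1,Item 3) = 0.54 × 1.54 × 1.12 = 0.9314
  σ(Item 2,Item 3) = 0.66 × 1.58 × 1.12 = 1.1679
σ²_T = Σσ²ᵢ + 2·Σσ_ij = 6.1224 + 2 × 3.3159 = 12.7542
α = (3/2)·(1 − 6.1224/12.7542) = 0.78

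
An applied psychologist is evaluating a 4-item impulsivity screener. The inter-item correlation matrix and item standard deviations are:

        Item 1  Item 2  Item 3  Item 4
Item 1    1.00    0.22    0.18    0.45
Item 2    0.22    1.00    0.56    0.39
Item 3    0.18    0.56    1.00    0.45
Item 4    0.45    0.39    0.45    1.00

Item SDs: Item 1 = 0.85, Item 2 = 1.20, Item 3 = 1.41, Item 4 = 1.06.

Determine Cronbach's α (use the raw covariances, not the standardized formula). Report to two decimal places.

Σσ²ᵢ = 0.85² + 1.20² + 1.41² + 1.06² = 5.2742
Covariances σ_ij = r_ij · s_i · s_j:
  σ(Item 1,Item 2) = 0.22 × 0.85 × 1.20 = 0.2244
  σ(Item 1,Item 3) = 0.18 × 0.85 × 1.41 = 0.2157
  σ(Item 1,Item 4) = 0.45 × 0.85 × 1.06 = 0.4055
  σ(Item 2,Item 3) = 0.56 × 1.20 × 1.41 = 0.9475
  σ(Item 2,Item 4) = 0.39 × 1.20 × 1.06 = 0.4961
  σ(Item 3,Item 4) = 0.45 × 1.41 × 1.06 = 0.6726
σ²_T = Σσ²ᵢ + 2·Σσ_ij = 5.2742 + 2 × 2.9618 = 11.1978
α = (4/3)·(1 − 5.2742/11.1978) = 0.71

Cronbach's α = 0.71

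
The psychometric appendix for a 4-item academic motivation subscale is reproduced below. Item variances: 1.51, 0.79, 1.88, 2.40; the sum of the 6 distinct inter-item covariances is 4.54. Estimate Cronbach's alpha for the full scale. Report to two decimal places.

sum of item variances = 1.51 + 0.79 + 1.88 + 2.40 = 6.58
Sum of distinct covariances = 4.54
σ²_total = sum of item variances + 2·Σcov = 6.58 + 2 × 4.54 = 15.66
α = (4/3)·(1 − 6.58/15.66) = 0.77

Cronbach's alpha = 0.77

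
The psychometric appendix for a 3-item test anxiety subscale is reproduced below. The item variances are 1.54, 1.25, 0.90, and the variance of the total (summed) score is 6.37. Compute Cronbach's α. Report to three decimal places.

sum of item variances = 1.54 + 1.25 + 0.90 = 3.69
α = (k/(k−1))·(1 − sum of item variances/Var(T)) = (3/2)·(1 − 3.69/6.37) = 0.631

Cronbach's α = 0.631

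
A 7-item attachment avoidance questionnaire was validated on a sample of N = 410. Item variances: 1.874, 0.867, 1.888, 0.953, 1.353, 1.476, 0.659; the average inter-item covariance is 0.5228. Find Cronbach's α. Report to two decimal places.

Cronbach's α = 0.83

Σσᵢ² = 1.874 + 0.867 + 1.888 + 0.953 + 1.353 + 1.476 + 0.659 = 9.070
Sum of the 21 distinct covariances = 21 × 0.5228 = 10.9788
σ²_total = Σσᵢ² + 2·Σcov = 9.070 + 2 × 10.9788 = 31.0276
α = (7/6)·(1 − 9.070/31.0276) = 0.83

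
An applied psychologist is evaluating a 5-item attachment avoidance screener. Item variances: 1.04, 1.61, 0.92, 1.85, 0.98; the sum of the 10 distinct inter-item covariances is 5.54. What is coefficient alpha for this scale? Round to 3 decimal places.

α = 0.792

sum of item variances = 1.04 + 1.61 + 0.92 + 1.85 + 0.98 = 6.40
Sum of distinct covariances = 5.54
Var(T) = sum of item variances + 2·Σcov = 6.40 + 2 × 5.54 = 17.48
α = (5/4)·(1 − 6.40/17.48) = 0.792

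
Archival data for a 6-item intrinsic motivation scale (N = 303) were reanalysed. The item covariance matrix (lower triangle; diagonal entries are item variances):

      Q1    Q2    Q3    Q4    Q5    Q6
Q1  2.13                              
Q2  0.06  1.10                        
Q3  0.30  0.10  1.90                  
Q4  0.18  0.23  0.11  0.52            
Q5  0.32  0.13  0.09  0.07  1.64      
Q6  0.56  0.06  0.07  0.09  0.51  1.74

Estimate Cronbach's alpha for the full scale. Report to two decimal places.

Σσ²ᵢ = 2.13 + 1.10 + 1.90 + 0.52 + 1.64 + 1.74 = 9.03
Σ_{i<j} σ_ij = 2.88
σ²_total = 9.03 + 2 × 2.88 = 14.79
α = (k/(k−1))·(1 − Σσ²ᵢ/σ²_total) = (6/5)·(1 − 9.03/14.79) = 0.47

Cronbach's alpha = 0.47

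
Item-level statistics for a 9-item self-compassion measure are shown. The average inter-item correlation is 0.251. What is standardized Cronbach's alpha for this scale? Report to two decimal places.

Standardized α = k·r̄ / (1 + (k−1)·r̄) = 9 × 0.251 / (1 + 8 × 0.251)
  = 2.2590 / 3.0080 = 0.75

α = 0.75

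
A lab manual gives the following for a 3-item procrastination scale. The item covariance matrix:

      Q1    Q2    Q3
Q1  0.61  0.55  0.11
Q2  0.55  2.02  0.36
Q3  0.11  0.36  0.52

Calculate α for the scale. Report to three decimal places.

α = 0.590

Σσᵢ² = 0.61 + 2.02 + 0.52 = 3.15
Sum of off-diagonal covariances = 1.02
Var(T) = 3.15 + 2 × 1.02 = 5.19
α = (k/(k−1))·(1 − Σσᵢ²/Var(T)) = (3/2)·(1 − 3.15/5.19) = 0.590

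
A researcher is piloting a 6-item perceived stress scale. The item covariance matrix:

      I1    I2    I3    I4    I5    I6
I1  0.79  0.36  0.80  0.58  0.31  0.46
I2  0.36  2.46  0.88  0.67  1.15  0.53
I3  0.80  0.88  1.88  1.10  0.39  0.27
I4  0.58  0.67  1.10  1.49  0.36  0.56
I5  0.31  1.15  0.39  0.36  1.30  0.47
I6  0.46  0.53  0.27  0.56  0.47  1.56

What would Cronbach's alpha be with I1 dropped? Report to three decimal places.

α = 0.744

Remaining items: I2, I3, I4, I5, I6 (k = 5).
Σσ²ᵢ = 2.46 + 1.88 + 1.49 + 1.30 + 1.56 = 8.69
σ²_T = 8.69 + 2 × 6.38 = 21.45
α (item deleted) = (5/4)·(1 − 8.69/21.45) = 0.744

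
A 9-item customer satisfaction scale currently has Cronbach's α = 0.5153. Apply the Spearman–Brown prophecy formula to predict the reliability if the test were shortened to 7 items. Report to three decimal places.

Length factor m = 7/9 = 0.7778
α' = m·α / (1 − (1−m)·α)
   = 7/9 × 0.5153 / (1 − (1 − 7/9) × 0.5153)
   = 0.4008 / 0.8855 = 0.453

predicted reliability = 0.453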